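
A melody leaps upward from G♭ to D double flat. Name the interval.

Counting letters G–A–B–C–D gives a fifth.
Gb→Dbb = 6 semitones, 1 narrower than the perfect fifth (7), so diminished.

diminished fifth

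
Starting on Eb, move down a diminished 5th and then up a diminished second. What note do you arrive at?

A diminished fifth down from Eb is A (letter A, 6 semitones down).
A diminished second up from A is Bbb (letter B, 0 semitones up).

Bbb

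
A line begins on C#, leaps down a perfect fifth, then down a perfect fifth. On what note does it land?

B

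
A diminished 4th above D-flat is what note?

A fourth above D lands on the letter G.
A diminished fourth spans 4 semitones, so Db moves to pitch class 5. On the letter G that is Gbb.

Gbb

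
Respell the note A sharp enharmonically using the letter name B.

Bb

A# is pitch class 10. The letter B alone is pitch class 11.
To reach pitch class 10 from B requires an offset of -1 semitone, i.e. flat: Bb.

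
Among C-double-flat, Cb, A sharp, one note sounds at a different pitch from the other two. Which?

In 12-tone equal temperament, enharmonic equivalents share a pitch class. Cbb is pitch class 10; Cb is pitch class 11; A# is pitch class 10.
Cbb and A# share pitch class 10, while Cb is pitch class 11.

Cb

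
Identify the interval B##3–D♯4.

diminished third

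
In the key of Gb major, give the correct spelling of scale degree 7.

F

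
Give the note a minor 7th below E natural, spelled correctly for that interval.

F#

E down a major seventh is F, so the target letter is F.
From E, a minor seventh is 10 semitones down: F#.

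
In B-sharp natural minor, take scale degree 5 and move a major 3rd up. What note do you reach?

Scale degree 5 of B# natural minor is F##.
A major third (4 semitones) above F## lands on the letter A, giving A##.

A##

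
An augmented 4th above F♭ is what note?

F up a perfect fourth is Bb, so the target letter is B.
From Fb, an augmented fourth is 6 semitones up: Bb.

Bb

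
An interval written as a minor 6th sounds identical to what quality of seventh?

doubly diminished

A minor sixth spans 8 semitones.
A seventh spanning 8 semitones is doubly diminished (the major seventh is 11).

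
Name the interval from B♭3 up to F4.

perfect fifth

Counting letters B–C–D–E–F gives a fifth.
Bb→F = 7 semitones, exactly the perfect fifth.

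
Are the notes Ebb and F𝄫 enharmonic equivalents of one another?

No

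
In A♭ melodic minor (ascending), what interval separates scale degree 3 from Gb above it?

Scale degree 3 of Ab melodic minor (ascending) is Cb.
Cb up to Gb: letters C→G make it a fifth; 7 semitones makes it perfect.

perfect fifth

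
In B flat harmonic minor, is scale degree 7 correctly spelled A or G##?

Each scale degree takes a distinct letter name. Degree 7 of a scale on B must use the letter A.
A and G## are enharmonically the same pitch, but only A uses the letter A, so it is the correct spelling here.

A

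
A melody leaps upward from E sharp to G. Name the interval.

diminished third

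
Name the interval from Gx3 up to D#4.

diminished fifth

The letter names run G→D, a span of 4 letter steps, so the interval is some kind of fifth.
G## to D# is 6 semitones. A perfect fifth is 7, so 6 makes it diminished.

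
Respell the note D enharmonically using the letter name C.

C##

D is pitch class 2. The letter C alone is pitch class 0.
To reach pitch class 2 from C requires an offset of +2 semitones, i.e. double sharp: C##.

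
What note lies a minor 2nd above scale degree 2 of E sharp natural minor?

Scale degree 2 of E# natural minor is F##.
A minor second (1 semitone) above F## lands on the letter G, giving G#.

G#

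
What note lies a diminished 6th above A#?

F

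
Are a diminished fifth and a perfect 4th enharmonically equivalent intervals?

No

A diminished fifth spans 6 semitones; a perfect fourth spans 5.
The spans differ, so they are not enharmonic equivalents.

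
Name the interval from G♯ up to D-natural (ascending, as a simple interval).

Counting letters G–A–B–C–D gives a fifth.
G#→D = 6 semitones, 1 narrower than the perfect fifth (7), so diminished.

diminished fifth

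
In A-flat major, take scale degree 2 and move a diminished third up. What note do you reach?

Dbb

Scale degree 2 of Ab major is Bb.
A diminished third (2 semitones) above Bb lands on the letter D, giving Dbb.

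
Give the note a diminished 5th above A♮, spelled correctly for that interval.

Eb

A up a perfect fifth is E, so the target letter is E.
From A, a diminished fifth is 6 semitones up: Eb.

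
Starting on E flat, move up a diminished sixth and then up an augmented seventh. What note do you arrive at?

Bb

A diminished sixth up from Eb is Cbb (letter C, 7 semitones up).
An augmented seventh up from Cbb is Bb (letter B, 12 semitones up).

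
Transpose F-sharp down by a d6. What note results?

A sixth below F lands on the letter A.
A diminished sixth spans 7 semitones, so F# moves to pitch class 11. On the letter A that is A##.

A##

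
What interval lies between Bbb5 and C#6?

doubly augmented second

The letter names run B→C, a span of 1 letter step, so the interval is some kind of second.
Bbb to C# is 4 semitones. A major second is 2, so 4 makes it doubly augmented.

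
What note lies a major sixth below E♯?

G#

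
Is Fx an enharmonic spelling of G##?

F## is pitch class 7; G## is pitch class 9.
The pitch classes differ (7 vs. 9), so they are not enharmonic equivalents.

No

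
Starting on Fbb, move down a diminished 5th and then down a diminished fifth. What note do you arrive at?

A diminished fifth down from Fbb is Bbb (letter B, 6 semitones down).
A diminished fifth down from Bbb is Eb (letter E, 6 semitones down).

Eb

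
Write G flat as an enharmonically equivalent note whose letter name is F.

Plain F sits 1 semitone below Gb, so on the letter F the same pitch needs a sharp: F#.

F#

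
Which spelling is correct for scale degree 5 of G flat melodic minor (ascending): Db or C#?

Db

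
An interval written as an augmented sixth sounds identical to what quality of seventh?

minor

An augmented sixth spans 10 semitones.
A seventh spanning 10 semitones is minor (the major seventh is 11).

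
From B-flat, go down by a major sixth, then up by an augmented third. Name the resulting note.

A major sixth down from Bb is Db (letter D, 9 semitones down).
An augmented third up from Db is F# (letter F, 5 semitones up).

F#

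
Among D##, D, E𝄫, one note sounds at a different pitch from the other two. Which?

D##

In 12-tone equal temperament, enharmonic equivalents share a pitch class. D## is pitch class 4; D is pitch class 2; Ebb is pitch class 2.
D and Ebb share pitch class 2, while D## is pitch class 4.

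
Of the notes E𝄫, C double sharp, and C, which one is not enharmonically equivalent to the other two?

C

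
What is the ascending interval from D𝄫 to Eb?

augmented second

The letter names run D→E, a span of 1 letter step, so the interval is some kind of second.
Dbb to Eb is 3 semitones. A major second is 2, so 3 makes it augmented.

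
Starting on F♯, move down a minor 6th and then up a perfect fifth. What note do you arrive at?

E#

A minor sixth down from F# is A# (letter A, 8 semitones down).
A perfect fifth up from A# is E# (letter E, 7 semitones up).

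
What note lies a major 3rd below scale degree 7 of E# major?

B#

Scale degree 7 of E# major is D##.
A major third (4 semitones) below D## lands on the letter B, giving B#.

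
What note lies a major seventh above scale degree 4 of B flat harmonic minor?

Scale degree 4 of Bb harmonic minor is Eb.
A major seventh (11 semitones) above Eb lands on the letter D, giving D.

D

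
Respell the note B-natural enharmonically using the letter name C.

Cb

B is pitch class 11. The letter C alone is pitch class 0.
To reach pitch class 11 from C requires an offset of -1 semitone, i.e. flat: Cb.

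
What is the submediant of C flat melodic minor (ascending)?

Degree 6 takes the letter 5 steps above C, which is A.
In melodic minor (ascending), degree 6 sits 9 semitones above the tonic. Cb + 9 semitones is pitch class 8, spelled on A as Ab.

Ab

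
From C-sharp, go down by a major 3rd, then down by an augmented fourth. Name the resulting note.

Eb

A major third down from C# is A (letter A, 4 semitones down).
An augmented fourth down from A is Eb (letter E, 6 semitones down).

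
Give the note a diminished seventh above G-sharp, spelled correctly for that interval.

F

G up a major seventh is F#, so the target letter is F.
From G#, a diminished seventh is 9 semitones up: F.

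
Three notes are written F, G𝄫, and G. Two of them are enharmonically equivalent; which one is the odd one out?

In 12-tone equal temperament, enharmonic equivalents share a pitch class. F is pitch class 5; Gbb is pitch class 5; G is pitch class 7.
F and Gbb share pitch class 5, while G is pitch class 7.

G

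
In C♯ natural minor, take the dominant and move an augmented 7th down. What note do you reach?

The dominant of C# natural minor is G#.
An augmented seventh (12 semitones) below G# lands on the letter A, giving Ab.

Ab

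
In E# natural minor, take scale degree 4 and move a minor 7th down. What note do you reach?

Scale degree 4 of E# natural minor is A#.
A minor seventh (10 semitones) below A# lands on the letter B, giving B#.

B#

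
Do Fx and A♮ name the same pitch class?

Two spellings are enharmonically equivalent only if they share a pitch class.
Here F## → 7, A → 9; 7 ≠ 9, so they are not.

No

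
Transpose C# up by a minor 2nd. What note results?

C up a major second is D, so the target letter is D.
From C#, a minor second is 1 semitone up: D.

D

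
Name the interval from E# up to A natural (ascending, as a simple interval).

The letter names run E→A, a span of 3 letter steps, so the interval is some kind of fourth.
E# to A is 4 semitones. A perfect fourth is 5, so 4 makes it diminished.

diminished fourth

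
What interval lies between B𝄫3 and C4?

The letter names run B→C, a span of 1 letter step, so the interval is some kind of second.
Bbb to C is 3 semitones. A major second is 2, so 3 makes it augmented.

augmented second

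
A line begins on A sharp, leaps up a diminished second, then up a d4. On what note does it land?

A diminished second up from A# is Bb (letter B, 0 semitones up).
A diminished fourth up from Bb is Ebb (letter E, 4 semitones up).

Ebb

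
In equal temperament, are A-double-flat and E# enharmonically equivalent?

No

Two spellings are enharmonically equivalent only if they share a pitch class.
Here Abb → 7, E# → 5; 5 ≠ 7, so they are not.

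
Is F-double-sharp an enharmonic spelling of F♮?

F## is pitch class 7; F is pitch class 5.
The pitch classes differ (7 vs. 5), so they are not enharmonic equivalents.

No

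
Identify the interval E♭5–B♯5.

Counting letters E–F–G–A–B gives a fifth.
Eb→B# = 9 semitones, 2 wider than the perfect fifth (7), so doubly augmented.

doubly augmented fifth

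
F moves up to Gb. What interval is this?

Counting letters F–G gives a second.
F→Gb = 1 semitone, 1 narrower than the major second (2), so minor.

minor second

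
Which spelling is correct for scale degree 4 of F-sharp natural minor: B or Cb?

B

Each scale degree takes a distinct letter name. Degree 4 of a scale on F must use the letter B.
B and Cb are enharmonically the same pitch, but only B uses the letter B, so it is the correct spelling here.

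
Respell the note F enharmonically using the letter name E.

E#

F is pitch class 5. The letter E alone is pitch class 4.
To reach pitch class 5 from E requires an offset of +1 semitone, i.e. sharp: E#.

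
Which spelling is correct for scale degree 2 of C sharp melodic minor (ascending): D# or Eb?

Each scale degree takes a distinct letter name. Degree 2 of a scale on C must use the letter D.
D# and Eb are enharmonically the same pitch, but only D# uses the letter D, so it is the correct spelling here.

D#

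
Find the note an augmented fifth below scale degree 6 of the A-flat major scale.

Scale degree 6 of Ab major is F.
An augmented fifth (8 semitones) below F lands on the letter B, giving Bbb.

Bbb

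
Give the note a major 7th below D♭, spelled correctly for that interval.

D down a major seventh is Eb, so the target letter is E.
From Db, a major seventh is 11 semitones down: Ebb.

Ebb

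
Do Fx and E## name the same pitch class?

No

F## is pitch class 7; E## is pitch class 6.
The pitch classes differ (7 vs. 6), so they are not enharmonic equivalents.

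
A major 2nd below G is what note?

A second below G lands on the letter F.
A major second spans 2 semitones, so G moves to pitch class 5. On the letter F that is F.

F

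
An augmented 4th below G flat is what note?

Dbb

G down a perfect fourth is D, so the target letter is D.
From Gb, an augmented fourth is 6 semitones down: Dbb.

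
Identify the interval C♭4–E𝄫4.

minor third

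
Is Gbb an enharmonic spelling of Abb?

Gbb is pitch class 5; Abb is pitch class 7.
The pitch classes differ (5 vs. 7), so they are not enharmonic equivalents.

No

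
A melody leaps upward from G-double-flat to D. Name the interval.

doubly augmented fifth

Counting letters G–A–B–C–D gives a fifth.
Gbb→D = 9 semitones, 2 wider than the perfect fifth (7), so doubly augmented.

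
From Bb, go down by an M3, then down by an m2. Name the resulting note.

A major third down from Bb is Gb (letter G, 4 semitones down).
A minor second down from Gb is F (letter F, 1 semitone down).

F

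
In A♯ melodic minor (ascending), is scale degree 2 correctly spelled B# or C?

B#

Each scale degree takes a distinct letter name. Degree 2 of a scale on A must use the letter B.
B# and C are enharmonically the same pitch, but only B# uses the letter B, so it is the correct spelling here.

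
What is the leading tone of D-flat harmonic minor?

The Db harmonic minor scale runs Db Eb Fb Gb Ab Bbb C.
Degree 7 is C.

C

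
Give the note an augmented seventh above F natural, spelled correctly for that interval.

E#

F up a major seventh is E, so the target letter is E.
From F, an augmented seventh is 12 semitones up: E#.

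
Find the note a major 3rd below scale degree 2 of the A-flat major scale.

Gb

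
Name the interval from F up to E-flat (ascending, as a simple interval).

The letter names run F→E, a span of 6 letter steps, so the interval is some kind of seventh.
F to Eb is 10 semitones. A major seventh is 11, so 10 makes it minor.

minor seventh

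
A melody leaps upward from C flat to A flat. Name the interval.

major sixth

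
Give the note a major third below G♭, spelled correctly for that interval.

Ebb

A third below G lands on the letter E.
A major third spans 4 semitones, so Gb moves to pitch class 2. On the letter E that is Ebb.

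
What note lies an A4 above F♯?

A fourth above F lands on the letter B.
An augmented fourth spans 6 semitones, so F# moves to pitch class 0. On the letter B that is B#.

B#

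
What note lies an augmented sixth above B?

G##

A sixth above B lands on the letter G.
An augmented sixth spans 10 semitones, so B moves to pitch class 9. On the letter G that is G##.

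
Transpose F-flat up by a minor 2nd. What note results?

F up a major second is G, so the target letter is G.
From Fb, a minor second is 1 semitone up: Gbb.

Gbb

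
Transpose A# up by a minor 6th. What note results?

F#

A sixth above A lands on the letter F.
A minor sixth spans 8 semitones, so A# moves to pitch class 6. On the letter F that is F#.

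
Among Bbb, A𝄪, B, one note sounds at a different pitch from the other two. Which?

Bbb

In 12-tone equal temperament, enharmonic equivalents share a pitch class. Bbb is pitch class 9; A## is pitch class 11; B is pitch class 11.
A## and B share pitch class 11, while Bbb is pitch class 9.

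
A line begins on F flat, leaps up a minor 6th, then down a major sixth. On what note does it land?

A minor sixth up from Fb is Dbb (letter D, 8 semitones up).
A major sixth down from Dbb is Fbb (letter F, 9 semitones down).

Fbb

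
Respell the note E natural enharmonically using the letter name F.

Fb

E is pitch class 4. The letter F alone is pitch class 5.
To reach pitch class 4 from F requires an offset of -1 semitone, i.e. flat: Fb.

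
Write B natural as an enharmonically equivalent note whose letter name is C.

B is pitch class 11. The letter C alone is pitch class 0.
To reach pitch class 11 from C requires an offset of -1 semitone, i.e. flat: Cb.

Cb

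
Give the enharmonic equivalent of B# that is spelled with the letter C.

C

B# is pitch class 0. The letter C alone is pitch class 0.
Pitch class 0 on C needs no accidental: C.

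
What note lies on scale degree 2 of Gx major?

A##

Degree 2 takes the letter 1 step above G, which is A.
In major, degree 2 sits 2 semitones above the tonic. G## + 2 semitones is pitch class 11, spelled on A as A##.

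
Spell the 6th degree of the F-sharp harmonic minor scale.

D

Degree 6 takes the letter 5 steps above F, which is D.
In harmonic minor, degree 6 sits 8 semitones above the tonic. F# + 8 semitones is pitch class 2, spelled on D as D.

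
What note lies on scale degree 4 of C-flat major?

Fb

Degree 4 takes the letter 3 steps above C, which is F.
In major, degree 4 sits 5 semitones above the tonic. Cb + 5 semitones is pitch class 4, spelled on F as Fb.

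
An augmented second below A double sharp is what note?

A second below A lands on the letter G.
An augmented second spans 3 semitones, so A## moves to pitch class 8. On the letter G that is G#.

G#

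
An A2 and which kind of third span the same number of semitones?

minor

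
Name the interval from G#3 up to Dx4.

The letter names run G→D, a span of 4 letter steps, so the interval is some kind of fifth.
G# to D## is 8 semitones. A perfect fifth is 7, so 8 makes it augmented.

augmented fifth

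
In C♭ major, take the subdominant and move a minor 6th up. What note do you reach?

The subdominant of Cb major is Fb.
A minor sixth (8 semitones) above Fb lands on the letter D, giving Dbb.

Dbb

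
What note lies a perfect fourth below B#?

F##

B down a perfect fourth is F#, so the target letter is F.
From B#, a perfect fourth is 5 semitones down: F##.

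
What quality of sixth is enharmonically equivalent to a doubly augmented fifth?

major

A doubly augmented fifth spans 9 semitones.
A sixth spanning 9 semitones is major (the major sixth is 9).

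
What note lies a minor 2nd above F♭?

F up a major second is G, so the target letter is G.
From Fb, a minor second is 1 semitone up: Gbb.

Gbb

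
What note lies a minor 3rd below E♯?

A third below E lands on the letter C.
A minor third spans 3 semitones, so E# moves to pitch class 2. On the letter C that is C##.

C##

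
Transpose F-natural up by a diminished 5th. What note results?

Cb

F up a perfect fifth is C, so the target letter is C.
From F, a diminished fifth is 6 semitones up: Cb.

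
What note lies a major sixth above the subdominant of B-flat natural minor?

C

The subdominant of Bb natural minor is Eb.
A major sixth (9 semitones) above Eb lands on the letter C, giving C.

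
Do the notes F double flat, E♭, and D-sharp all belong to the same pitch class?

Yes

Fbb = pitch class 3 and Eb = pitch class 3 and D# = pitch class 3 — the same pitch class, so they are enharmonic equivalents.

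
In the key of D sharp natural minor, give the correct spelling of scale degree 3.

F#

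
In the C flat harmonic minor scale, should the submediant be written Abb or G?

Abb

Each scale degree takes a distinct letter name. Degree 6 of a scale on C must use the letter A.
Abb and G are enharmonically the same pitch, but only Abb uses the letter A, so it is the correct spelling here.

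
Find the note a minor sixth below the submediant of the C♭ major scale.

The submediant of Cb major is Ab.
A minor sixth (8 semitones) below Ab lands on the letter C, giving C.

C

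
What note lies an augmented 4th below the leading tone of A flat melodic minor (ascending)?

Db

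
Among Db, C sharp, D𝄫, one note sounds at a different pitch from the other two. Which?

Dbb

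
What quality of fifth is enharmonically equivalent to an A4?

diminished

An augmented fourth spans 6 semitones.
A fifth spanning 6 semitones is diminished (the perfect fifth is 7).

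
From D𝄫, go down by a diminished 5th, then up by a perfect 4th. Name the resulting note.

A diminished fifth down from Dbb is Gb (letter G, 6 semitones down).
A perfect fourth up from Gb is Cb (letter C, 5 semitones up).

Cb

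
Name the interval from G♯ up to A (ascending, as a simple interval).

The letter names run G→A, a span of 1 letter step, so the interval is some kind of second.
G# to A is 1 semitone. A major second is 2, so 1 makes it minor.

minor second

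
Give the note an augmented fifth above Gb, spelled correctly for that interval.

G up a perfect fifth is D, so the target letter is D.
From Gb, an augmented fifth is 8 semitones up: D.

D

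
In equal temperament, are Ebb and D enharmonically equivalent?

Ebb is pitch class 2; D is pitch class 2.
All spellings map to pitch class 2, so they are enharmonically equivalent.

Yes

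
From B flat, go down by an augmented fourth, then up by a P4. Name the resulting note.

An augmented fourth down from Bb is Fb (letter F, 6 semitones down).
A perfect fourth up from Fb is Bbb (letter B, 5 semitones up).

Bbb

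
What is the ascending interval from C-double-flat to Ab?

augmented sixth

The letter names run C→A, a span of 5 letter steps, so the interval is some kind of sixth.
Cbb to Ab is 10 semitones. A major sixth is 9, so 10 makes it augmented.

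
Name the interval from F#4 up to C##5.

Counting letters F–G–A–B–C gives a fifth.
F#→C## = 8 semitones, 1 wider than the perfect fifth (7), so augmented.

augmented fifth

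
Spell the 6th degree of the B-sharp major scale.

The B# major scale runs B# C## D## E# F## G## A##.
Degree 6 is G##.

G##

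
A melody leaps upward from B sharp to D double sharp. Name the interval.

Counting letters B–C–D gives a third.
B#→D## = 4 semitones, exactly the major third.

major third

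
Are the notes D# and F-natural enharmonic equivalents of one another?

No

Two spellings are enharmonically equivalent only if they share a pitch class.
Here D# → 3, F → 5; 3 ≠ 5, so they are not.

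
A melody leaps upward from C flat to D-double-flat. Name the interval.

The letter names run C→D, a span of 1 letter step, so the interval is some kind of second.
Cb to Dbb is 1 semitone. A major second is 2, so 1 makes it minor.

minor second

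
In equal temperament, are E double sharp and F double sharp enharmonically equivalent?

No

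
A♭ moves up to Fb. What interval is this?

minor sixth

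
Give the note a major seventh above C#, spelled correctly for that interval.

B#

A seventh above C lands on the letter B.
A major seventh spans 11 semitones, so C# moves to pitch class 0. On the letter B that is B#.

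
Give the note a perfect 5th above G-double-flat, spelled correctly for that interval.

G up a perfect fifth is D, so the target letter is D.
From Gbb, a perfect fifth is 7 semitones up: Dbb.

Dbb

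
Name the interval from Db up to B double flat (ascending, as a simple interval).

minor sixth

The letter names run D→B, a span of 5 letter steps, so the interval is some kind of sixth.
Db to Bbb is 8 semitones. A major sixth is 9, so 8 makes it minor.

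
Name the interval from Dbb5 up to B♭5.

Counting letters D–E–F–G–A–B gives a sixth.
Dbb→Bb = 10 semitones, 1 wider than the major sixth (9), so augmented.

augmented sixth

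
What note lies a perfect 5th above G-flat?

Db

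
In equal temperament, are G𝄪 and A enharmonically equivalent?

Yes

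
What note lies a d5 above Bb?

Fb

A fifth above B lands on the letter F.
A diminished fifth spans 6 semitones, so Bb moves to pitch class 4. On the letter F that is Fb.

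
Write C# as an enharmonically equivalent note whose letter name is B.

B##

Plain B sits 2 semitones below C#, so on the letter B the same pitch needs a double sharp: B##.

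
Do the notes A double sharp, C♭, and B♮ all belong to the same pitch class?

A## = pitch class 11 and Cb = pitch class 11 and B = pitch class 11 — the same pitch class, so they are enharmonic equivalents.

Yes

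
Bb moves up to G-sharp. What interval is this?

Counting letters B–C–D–E–F–G gives a sixth.
Bb→G# = 10 semitones, 1 wider than the major sixth (9), so augmented.

augmented sixth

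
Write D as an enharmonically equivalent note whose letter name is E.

Ebb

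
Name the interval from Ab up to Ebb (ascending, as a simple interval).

diminished fifth

The letter names run A→E, a span of 4 letter steps, so the interval is some kind of fifth.
Ab to Ebb is 6 semitones. A perfect fifth is 7, so 6 makes it diminished.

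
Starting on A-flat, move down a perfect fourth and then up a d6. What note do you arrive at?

Cbb

A perfect fourth down from Ab is Eb (letter E, 5 semitones down).
A diminished sixth up from Eb is Cbb (letter C, 7 semitones up).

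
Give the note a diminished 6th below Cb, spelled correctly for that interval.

E

A sixth below C lands on the letter E.
A diminished sixth spans 7 semitones, so Cb moves to pitch class 4. On the letter E that is E.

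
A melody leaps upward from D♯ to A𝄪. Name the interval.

The letter names run D→A, a span of 4 letter steps, so the interval is some kind of fifth.
D# to A## is 8 semitones. A perfect fifth is 7, so 8 makes it augmented.

augmented fifth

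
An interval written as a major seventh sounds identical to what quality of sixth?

A major seventh spans 11 semitones.
A sixth spanning 11 semitones is doubly augmented (the major sixth is 9).

doubly augmented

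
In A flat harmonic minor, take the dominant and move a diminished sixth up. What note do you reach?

Cbb

The dominant of Ab harmonic minor is Eb.
A diminished sixth (7 semitones) above Eb lands on the letter C, giving Cbb.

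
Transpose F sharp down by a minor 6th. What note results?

A#

F down a major sixth is Ab, so the target letter is A.
From F#, a minor sixth is 8 semitones down: A#.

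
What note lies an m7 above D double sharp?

C##

D up a major seventh is C#, so the target letter is C.
From D##, a minor seventh is 10 semitones up: C##.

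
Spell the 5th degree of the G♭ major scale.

Degree 5 takes the letter 4 steps above G, which is D.
In major, degree 5 sits 7 semitones above the tonic. Gb + 7 semitones is pitch class 1, spelled on D as Db.

Db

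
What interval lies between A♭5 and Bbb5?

Counting letters A–B gives a second.
Ab→Bbb = 1 semitone, 1 narrower than the major second (2), so minor.

minor second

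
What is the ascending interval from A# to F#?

Counting letters A–B–C–D–E–F gives a sixth.
A#→F# = 8 semitones, 1 narrower than the major sixth (9), so minor.

minor sixth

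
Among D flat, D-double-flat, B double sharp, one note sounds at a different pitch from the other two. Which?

Dbb

In 12-tone equal temperament, enharmonic equivalents share a pitch class. Db is pitch class 1; Dbb is pitch class 0; B## is pitch class 1.
Db and B## share pitch class 1, while Dbb is pitch class 0.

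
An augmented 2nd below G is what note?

A second below G lands on the letter F.
An augmented second spans 3 semitones, so G moves to pitch class 4. On the letter F that is Fb.

Fb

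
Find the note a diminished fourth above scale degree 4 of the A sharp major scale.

G

Scale degree 4 of A# major is D#.
A diminished fourth (4 semitones) above D# lands on the letter G, giving G.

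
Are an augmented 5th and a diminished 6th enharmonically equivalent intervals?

No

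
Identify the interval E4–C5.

minor sixth

The letter names run E→C, a span of 5 letter steps, so the interval is some kind of sixth.
E to C is 8 semitones. A major sixth is 9, so 8 makes it minor.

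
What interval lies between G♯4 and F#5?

The letter names run G→F, a span of 6 letter steps, so the interval is some kind of seventh.
G# to F# is 10 semitones. A major seventh is 11, so 10 makes it minor.

minor seventh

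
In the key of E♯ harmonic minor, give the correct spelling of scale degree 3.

G#

Degree 3 takes the letter 2 steps above E, which is G.
In harmonic minor, degree 3 sits 3 semitones above the tonic. E# + 3 semitones is pitch class 8, spelled on G as G#.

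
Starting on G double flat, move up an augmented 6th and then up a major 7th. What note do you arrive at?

D

An augmented sixth up from Gbb is Eb (letter E, 10 semitones up).
A major seventh up from Eb is D (letter D, 11 semitones up).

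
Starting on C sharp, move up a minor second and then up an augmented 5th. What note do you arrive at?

A#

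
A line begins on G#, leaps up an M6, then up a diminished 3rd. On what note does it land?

G

A major sixth up from G# is E# (letter E, 9 semitones up).
A diminished third up from E# is G (letter G, 2 semitones up).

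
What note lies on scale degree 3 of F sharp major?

A#

Degree 3 takes the letter 2 steps above F, which is A.
In major, degree 3 sits 4 semitones above the tonic. F# + 4 semitones is pitch class 10, spelled on A as A#.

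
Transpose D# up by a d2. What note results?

Eb

D up a major second is E, so the target letter is E.
From D#, a diminished second is 0 semitones up: Eb.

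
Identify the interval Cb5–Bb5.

The letter names run C→B, a span of 6 letter steps, so the interval is some kind of seventh.
Cb to Bb is 11 semitones. A major seventh is 11, so 11 makes it major.

major seventh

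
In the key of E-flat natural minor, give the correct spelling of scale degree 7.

Db

The Eb natural minor scale runs Eb F Gb Ab Bb Cb Db.
Degree 7 is Db.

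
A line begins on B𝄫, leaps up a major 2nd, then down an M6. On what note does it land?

A major second up from Bbb is Cb (letter C, 2 semitones up).
A major sixth down from Cb is Ebb (letter E, 9 semitones down).

Ebb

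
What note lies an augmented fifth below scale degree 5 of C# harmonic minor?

C

Scale degree 5 of C# harmonic minor is G#.
An augmented fifth (8 semitones) below G# lands on the letter C, giving C.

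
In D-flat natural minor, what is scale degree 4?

Gb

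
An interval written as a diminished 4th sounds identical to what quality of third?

major

A diminished fourth spans 4 semitones.
A third spanning 4 semitones is major (the major third is 4).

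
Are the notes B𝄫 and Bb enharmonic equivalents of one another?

No

Bbb is pitch class 9; Bb is pitch class 10.
The pitch classes differ (9 vs. 10), so they are not enharmonic equivalents.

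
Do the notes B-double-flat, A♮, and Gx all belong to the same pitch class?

Bbb is pitch class 9; A is pitch class 9; G## is pitch class 9.
All spellings map to pitch class 9, so they are enharmonically equivalent.

Yes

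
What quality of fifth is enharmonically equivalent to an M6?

A major sixth spans 9 semitones.
A fifth spanning 9 semitones is doubly augmented (the perfect fifth is 7).

doubly augmented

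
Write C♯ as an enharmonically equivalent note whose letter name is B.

C# is pitch class 1. The letter B alone is pitch class 11.
To reach pitch class 1 from B requires an offset of +2 semitones, i.e. double sharp: B##.

B##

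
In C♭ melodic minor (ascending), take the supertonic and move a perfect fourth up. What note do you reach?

Gb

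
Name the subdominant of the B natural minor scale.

Degree 4 takes the letter 3 steps above B, which is E.
In natural minor, degree 4 sits 5 semitones above the tonic. B + 5 semitones is pitch class 4, spelled on E as E.

E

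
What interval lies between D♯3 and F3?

The letter names run D→F, a span of 2 letter steps, so the interval is some kind of third.
D# to F is 2 semitones. A major third is 4, so 2 makes it diminished.

diminished third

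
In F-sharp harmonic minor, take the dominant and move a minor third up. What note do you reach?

The dominant of F# harmonic minor is C#.
A minor third (3 semitones) above C# lands on the letter E, giving E.

E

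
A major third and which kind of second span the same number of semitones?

doubly augmented

A major third spans 4 semitones.
A second spanning 4 semitones is doubly augmented (the major second is 2).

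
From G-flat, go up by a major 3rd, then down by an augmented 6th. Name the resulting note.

Dbb

A major third up from Gb is Bb (letter B, 4 semitones up).
An augmented sixth down from Bb is Dbb (letter D, 10 semitones down).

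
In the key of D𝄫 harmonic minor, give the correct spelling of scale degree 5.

Abb

Degree 5 takes the letter 4 steps above D, which is A.
In harmonic minor, degree 5 sits 7 semitones above the tonic. Dbb + 7 semitones is pitch class 7, spelled on A as Abb.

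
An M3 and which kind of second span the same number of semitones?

A major third spans 4 semitones.
A second spanning 4 semitones is doubly augmented (the major second is 2).

doubly augmented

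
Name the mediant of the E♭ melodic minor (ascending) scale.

Gb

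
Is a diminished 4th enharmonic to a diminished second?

No

A diminished fourth spans 4 semitones; a diminished second spans 0.
The spans differ, so they are not enharmonic equivalents.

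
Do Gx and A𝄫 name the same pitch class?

No

Two spellings are enharmonically equivalent only if they share a pitch class.
Here G## → 9, Abb → 7; 7 ≠ 9, so they are not.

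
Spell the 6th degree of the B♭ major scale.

The Bb major scale runs Bb C D Eb F G A.
Degree 6 is G.

G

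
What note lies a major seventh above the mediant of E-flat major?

The mediant of Eb major is G.
A major seventh (11 semitones) above G lands on the letter F, giving F#.

F#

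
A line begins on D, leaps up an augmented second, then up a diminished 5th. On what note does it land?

An augmented second up from D is E# (letter E, 3 semitones up).
A diminished fifth up from E# is B (letter B, 6 semitones up).

B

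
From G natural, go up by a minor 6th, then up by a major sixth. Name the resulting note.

A minor sixth up from G is Eb (letter E, 8 semitones up).
A major sixth up from Eb is C (letter C, 9 semitones up).

C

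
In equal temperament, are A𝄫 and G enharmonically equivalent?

Yes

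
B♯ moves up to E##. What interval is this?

augmented fourth

Counting letters B–C–D–E gives a fourth.
B#→E## = 6 semitones, 1 wider than the perfect fourth (5), so augmented.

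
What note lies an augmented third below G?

Ebb

G down a major third is Eb, so the target letter is E.
From G, an augmented third is 5 semitones down: Ebb.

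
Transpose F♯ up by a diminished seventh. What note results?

Eb

A seventh above F lands on the letter E.
A diminished seventh spans 9 semitones, so F# moves to pitch class 3. On the letter E that is Eb.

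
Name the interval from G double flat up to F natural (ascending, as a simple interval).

Counting letters G–A–B–C–D–E–F gives a seventh.
Gbb→F = 12 semitones, 1 wider than the major seventh (11), so augmented.

augmented seventh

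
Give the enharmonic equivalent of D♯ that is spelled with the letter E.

Eb

Plain E sits 1 semitone above D#, so on the letter E the same pitch needs a flat: Eb.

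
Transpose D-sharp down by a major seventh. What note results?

A seventh below D lands on the letter E.
A major seventh spans 11 semitones, so D# moves to pitch class 4. On the letter E that is E.

E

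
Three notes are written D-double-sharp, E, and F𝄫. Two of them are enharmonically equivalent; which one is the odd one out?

In 12-tone equal temperament, enharmonic equivalents share a pitch class. D## is pitch class 4; E is pitch class 4; Fbb is pitch class 3.
D## and E share pitch class 4, while Fbb is pitch class 3.

Fbb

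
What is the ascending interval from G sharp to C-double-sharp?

augmented fourth

The letter names run G→C, a span of 3 letter steps, so the interval is some kind of fourth.
G# to C## is 6 semitones. A perfect fourth is 5, so 6 makes it augmented.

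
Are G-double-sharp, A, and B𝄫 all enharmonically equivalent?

Yes

G## is pitch class 9; A is pitch class 9; Bbb is pitch class 9.
All spellings map to pitch class 9, so they are enharmonically equivalent.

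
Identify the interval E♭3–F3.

major second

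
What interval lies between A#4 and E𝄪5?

augmented fifth

The letter names run A→E, a span of 4 letter steps, so the interval is some kind of fifth.
A# to E## is 8 semitones. A perfect fifth is 7, so 8 makes it augmented.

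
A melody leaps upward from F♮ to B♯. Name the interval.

doubly augmented fourth

The letter names run F→B, a span of 3 letter steps, so the interval is some kind of fourth.
F to B# is 7 semitones. A perfect fourth is 5, so 7 makes it doubly augmented.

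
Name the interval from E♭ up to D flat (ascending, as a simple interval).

minor seventh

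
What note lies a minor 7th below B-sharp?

C##

B down a major seventh is C, so the target letter is C.
From B#, a minor seventh is 10 semitones down: C##.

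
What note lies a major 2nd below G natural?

A second below G lands on the letter F.
A major second spans 2 semitones, so G moves to pitch class 5. On the letter F that is F.

F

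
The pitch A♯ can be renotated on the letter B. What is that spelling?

Bb

A# is pitch class 10. The letter B alone is pitch class 11.
To reach pitch class 10 from B requires an offset of -1 semitone, i.e. flat: Bb.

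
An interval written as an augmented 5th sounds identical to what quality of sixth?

An augmented fifth spans 8 semitones.
A sixth spanning 8 semitones is minor (the major sixth is 9).

minor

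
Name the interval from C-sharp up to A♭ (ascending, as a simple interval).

diminished sixth

Counting letters C–D–E–F–G–A gives a sixth.
C#→Ab = 7 semitones, 2 narrower than the major sixth (9), so diminished.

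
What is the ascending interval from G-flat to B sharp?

doubly augmented third

The letter names run G→B, a span of 2 letter steps, so the interval is some kind of third.
Gb to B# is 6 semitones. A major third is 4, so 6 makes it doubly augmented.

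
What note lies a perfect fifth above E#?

B#

E up a perfect fifth is B, so the target letter is B.
From E#, a perfect fifth is 7 semitones up: B#.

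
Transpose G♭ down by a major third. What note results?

A third below G lands on the letter E.
A major third spans 4 semitones, so Gb moves to pitch class 2. On the letter E that is Ebb.

Ebb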